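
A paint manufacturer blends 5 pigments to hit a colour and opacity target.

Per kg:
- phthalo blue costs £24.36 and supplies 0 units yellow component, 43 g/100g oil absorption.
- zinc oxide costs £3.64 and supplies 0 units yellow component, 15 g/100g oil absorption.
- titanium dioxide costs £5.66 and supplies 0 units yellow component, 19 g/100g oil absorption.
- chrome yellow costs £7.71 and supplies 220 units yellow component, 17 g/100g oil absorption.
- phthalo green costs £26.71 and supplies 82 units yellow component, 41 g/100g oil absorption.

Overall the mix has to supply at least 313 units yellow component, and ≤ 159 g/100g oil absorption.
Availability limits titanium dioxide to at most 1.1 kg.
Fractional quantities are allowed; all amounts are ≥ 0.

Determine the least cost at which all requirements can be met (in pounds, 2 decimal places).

Let x1 = kg of phthalo blue, x2 = kg of zinc oxide, x3 = kg of titanium dioxide, x4 = kg of chrome yellow, x5 = kg of phthalo green.
Minimize 24.36x1 + 3.64x2 + 5.66x3 + 7.71x4 + 26.71x5 s.t.:
  220x4 + 82x5 ≥ 313   (yellow component)
  43x1 + 15x2 + 19x3 + 17x4 + 41x5 ≤ 159   (oil absorption)
  x3 ≤ 1.1
  x1, x2, x3, x4, x5 ≥ 0.
The minimum-cost mix takes nothing from phthalo blue, zinc oxide, titanium dioxide, phthalo green — only chrome yellow. The yellow component requirement is met with equality.
Solving gives x4 = 1.423.
Objective = 7.71·1.423 = 10.9713.

£10.97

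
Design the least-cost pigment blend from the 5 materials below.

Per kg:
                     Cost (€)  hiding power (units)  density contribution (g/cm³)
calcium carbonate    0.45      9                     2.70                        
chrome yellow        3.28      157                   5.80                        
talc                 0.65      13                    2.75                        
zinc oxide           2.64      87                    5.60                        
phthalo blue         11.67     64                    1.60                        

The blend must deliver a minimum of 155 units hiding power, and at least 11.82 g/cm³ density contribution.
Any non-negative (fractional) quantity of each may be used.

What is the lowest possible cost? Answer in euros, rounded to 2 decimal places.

This is a linear program. Let x1 = kg of calcium carbonate, x2 = kg of chrome yellow, x3 = kg of talc, x4 = kg of zinc oxide, x5 = kg of phthalo blue.
min 0.45x1 + 3.28x2 + 0.65x3 + 2.64x4 + 11.67x5 subject to:
  9x1 + 157x2 + 13x3 + 87x4 + 64x5 ≥ 155   (hiding power)
  2.7x1 + 5.8x2 + 2.75x3 + 5.6x4 + 1.6x5 ≥ 11.82   (density contribution)
  x1, x2, x3, x4, x5 ≥ 0.
The cheapest feasible vertex uses only calcium carbonate, chrome yellow; talc, zinc oxide, phthalo blue are not used. The hiding power and density contribution requirements are met with equality.
That vertex is x1 = 2.574, x2 = 0.8397.
Total cost: 0.45·2.574 + 3.28·0.8397 = 3.9125.

€3.91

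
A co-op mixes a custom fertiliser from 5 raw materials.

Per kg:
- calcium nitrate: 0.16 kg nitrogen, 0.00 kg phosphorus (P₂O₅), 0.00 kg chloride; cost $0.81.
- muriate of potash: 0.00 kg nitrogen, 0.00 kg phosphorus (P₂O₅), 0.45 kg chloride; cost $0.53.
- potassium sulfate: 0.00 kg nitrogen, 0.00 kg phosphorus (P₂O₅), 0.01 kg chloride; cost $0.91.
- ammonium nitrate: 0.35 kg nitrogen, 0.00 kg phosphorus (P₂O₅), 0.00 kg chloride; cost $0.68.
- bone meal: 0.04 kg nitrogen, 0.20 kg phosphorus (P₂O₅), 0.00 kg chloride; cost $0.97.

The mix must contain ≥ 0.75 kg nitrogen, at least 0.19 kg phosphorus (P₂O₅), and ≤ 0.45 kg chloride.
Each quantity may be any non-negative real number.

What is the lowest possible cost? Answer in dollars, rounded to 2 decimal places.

Treat it as an LP. Let x1 = kg of calcium nitrate, x2 = kg of muriate of potash, x3 = kg of potassium sulfate, x4 = kg of ammonium nitrate, x5 = kg of bone meal.
Minimize 0.81x1 + 0.53x2 + 0.91x3 + 0.68x4 + 0.97x5 subject to:
  0.16x1 + 0.35x4 + 0.04x5 ≥ 0.75   (nitrogen)
  0.2x5 ≥ 0.19   (phosphorus (P₂O₅))
  0.45x2 + 0.01x3 ≤ 0.45   (chloride)
  x1, x2, x3, x4, x5 ≥ 0.
At the optimum only ammonium nitrate, bone meal are positive (calcium nitrate, muriate of potash, potassium sulfate = 0). The nitrogen and phosphorus (P₂O₅) requirements are met with equality.
Solving gives x4 = 2.034, x5 = 0.95.
Hence cost = 0.68·2.034 + 0.97·0.95 = $2.3046.

$2.30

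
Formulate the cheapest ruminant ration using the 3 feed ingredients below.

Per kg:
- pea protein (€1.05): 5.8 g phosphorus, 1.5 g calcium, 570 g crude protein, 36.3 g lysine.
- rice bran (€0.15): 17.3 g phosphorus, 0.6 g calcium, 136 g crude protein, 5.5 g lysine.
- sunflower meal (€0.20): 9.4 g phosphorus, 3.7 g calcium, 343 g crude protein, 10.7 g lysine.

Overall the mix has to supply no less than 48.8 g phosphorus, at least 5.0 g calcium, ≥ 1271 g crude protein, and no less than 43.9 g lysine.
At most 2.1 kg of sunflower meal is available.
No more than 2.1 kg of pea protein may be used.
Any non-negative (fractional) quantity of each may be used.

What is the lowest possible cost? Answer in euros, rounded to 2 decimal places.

€1.03

Let x1 = kg of pea protein, x2 = kg of rice bran, x3 = kg of sunflower meal.
Minimise 1.05x1 + 0.15x2 + 0.2x3 subject to:
  5.8x1 + 17.3x2 + 9.4x3 ≥ 48.8   (phosphorus)
  1.5x1 + 0.6x2 + 3.7x3 ≥ 5   (calcium)
  570x1 + 136x2 + 343x3 ≥ 1271   (crude protein)
  36.3x1 + 5.5x2 + 10.7x3 ≥ 43.9   (lysine)
  x3 ≤ 2.1
  x1 ≤ 2.1
  x1, x2, x3 ≥ 0.
The cheapest feasible vertex uses only rice bran, sunflower meal; pea protein is not used. There the crude protein and the sunflower meal cap constraints are tight.
Solving gives x2 = 4.049, x3 = 2.1.
Total cost: 0.15·4.049 + 0.2·2.1 = 1.0274.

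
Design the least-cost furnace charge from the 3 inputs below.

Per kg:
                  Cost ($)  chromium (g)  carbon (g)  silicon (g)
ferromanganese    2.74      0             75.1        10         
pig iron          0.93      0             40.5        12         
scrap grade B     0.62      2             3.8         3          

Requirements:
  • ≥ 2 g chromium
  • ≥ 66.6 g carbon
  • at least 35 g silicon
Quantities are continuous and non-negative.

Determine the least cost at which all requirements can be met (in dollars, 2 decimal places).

Let x1 = kg of ferromanganese, x2 = kg of pig iron, x3 = kg of scrap grade B.
Minimize 2.74x1 + 0.93x2 + 0.62x3 with:
  2x3 ≥ 2   (chromium)
  75.1x1 + 40.5x2 + 3.8x3 ≥ 66.6   (carbon)
  10x1 + 12x2 + 3x3 ≥ 35   (silicon)
  x1, x2, x3 ≥ 0.
At the optimum only pig iron, scrap grade B are positive (ferromanganese = 0). The chromium and silicon requirements are met with equality.
That vertex is x2 = 2.667, x3 = 1.
Objective = 0.93·2.667 + 0.62·1 = 3.1003.

$3.10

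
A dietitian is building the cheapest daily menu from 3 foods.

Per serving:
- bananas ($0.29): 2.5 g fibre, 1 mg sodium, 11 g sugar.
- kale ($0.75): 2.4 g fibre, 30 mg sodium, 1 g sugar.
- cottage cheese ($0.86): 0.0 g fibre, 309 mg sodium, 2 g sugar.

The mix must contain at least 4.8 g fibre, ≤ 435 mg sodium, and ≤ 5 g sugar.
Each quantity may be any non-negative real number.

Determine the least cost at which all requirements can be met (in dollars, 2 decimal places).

$1.35

This is a linear program. Let x1 = servings of bananas, x2 = servings of kale, x3 = servings of cottage cheese.
Minimise 0.29x1 + 0.75x2 + 0.86x3 with:
  2.5x1 + 2.4x2 ≥ 4.8   (fibre)
  1x1 + 30x2 + 309x3 ≤ 435   (sodium)
  11x1 + 1x2 + 2x3 ≤ 5   (sugar)
  x1, x2, x3 ≥ 0.
The minimum-cost mix takes nothing from cottage cheese — only bananas, kale. The fibre and sugar requirements are met with equality.
Optimal quantities: bananas = 0.3013 servings, kale = 1.686 servings.
Cost = 0.29·0.3013 + 0.75·1.686 = 1.3519.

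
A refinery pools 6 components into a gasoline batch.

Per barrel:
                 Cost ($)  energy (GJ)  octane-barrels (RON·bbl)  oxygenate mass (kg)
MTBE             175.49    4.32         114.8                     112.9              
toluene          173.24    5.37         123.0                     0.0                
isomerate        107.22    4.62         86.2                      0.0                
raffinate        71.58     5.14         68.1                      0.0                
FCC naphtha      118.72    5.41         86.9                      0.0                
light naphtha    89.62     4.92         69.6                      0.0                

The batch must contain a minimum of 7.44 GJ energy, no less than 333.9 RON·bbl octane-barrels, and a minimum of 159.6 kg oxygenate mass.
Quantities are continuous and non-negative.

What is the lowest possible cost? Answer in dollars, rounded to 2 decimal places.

$428.46

Let x1 = barrels of MTBE, x2 = barrels of toluene, x3 = barrels of isomerate, x4 = barrels of raffinate, x5 = barrels of FCC naphtha, x6 = barrels of light naphtha.
min 175.49x1 + 173.24x2 + 107.22x3 + 71.58x4 + 118.72x5 + 89.62x6 subject to:
  4.32x1 + 5.37x2 + 4.62x3 + 5.14x4 + 5.41x5 + 4.92x6 ≥ 7.44   (energy)
  114.8x1 + 123x2 + 86.2x3 + 68.1x4 + 86.9x5 + 69.6x6 ≥ 333.9   (octane-barrels)
  112.9x1 ≥ 159.6   (oxygenate mass)
  x1, x2, x3, x4, x5, x6 ≥ 0.
The minimum-cost mix takes nothing from toluene, isomerate, FCC naphtha, light naphtha — only MTBE, raffinate. Binding constraints: octane-barrels and oxygenate mass.
So MTBE = 1.41364 barrels, raffinate = 2.52003 barrels.
Hence cost = 175.49·1.41364 + 71.58·2.52003 = $428.4634.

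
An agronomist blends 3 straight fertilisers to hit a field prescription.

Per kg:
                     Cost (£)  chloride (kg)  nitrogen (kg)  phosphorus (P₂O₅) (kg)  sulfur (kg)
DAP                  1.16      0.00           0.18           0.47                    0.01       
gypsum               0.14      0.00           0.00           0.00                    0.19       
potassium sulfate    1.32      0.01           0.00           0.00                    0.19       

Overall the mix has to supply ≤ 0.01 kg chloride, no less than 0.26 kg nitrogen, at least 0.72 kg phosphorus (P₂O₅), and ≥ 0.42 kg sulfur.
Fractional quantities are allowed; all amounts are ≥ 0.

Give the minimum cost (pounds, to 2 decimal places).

Let x1 = kg of DAP, x2 = kg of gypsum, x3 = kg of potassium sulfate.
Minimize 1.16x1 + 0.14x2 + 1.32x3 s.t.:
  0.01x3 ≤ 0.01   (chloride)
  0.18x1 ≥ 0.26   (nitrogen)
  0.47x1 ≥ 0.72   (phosphorus (P₂O₅))
  0.01x1 + 0.19x2 + 0.19x3 ≥ 0.42   (sulfur)
  x1, x2, x3 ≥ 0.
The minimum-cost mix takes nothing from potassium sulfate — only DAP, gypsum. There the phosphorus (P₂O₅) and sulfur constraints are tight.
Optimal quantities: DAP = 1.532 kg, gypsum = 2.13 kg.
Total cost: 1.16·1.532 + 0.14·2.13 = 2.0753.

£2.08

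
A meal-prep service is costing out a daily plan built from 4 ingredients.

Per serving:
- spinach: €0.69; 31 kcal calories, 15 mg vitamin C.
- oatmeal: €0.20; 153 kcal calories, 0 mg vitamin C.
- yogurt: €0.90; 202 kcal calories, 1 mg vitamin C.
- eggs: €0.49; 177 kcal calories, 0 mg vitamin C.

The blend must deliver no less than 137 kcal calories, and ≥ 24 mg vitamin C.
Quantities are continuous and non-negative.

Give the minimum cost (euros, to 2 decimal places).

Let x1 = servings of spinach, x2 = servings of oatmeal, x3 = servings of yogurt, x4 = servings of eggs.
Minimise 0.69x1 + 0.2x2 + 0.9x3 + 0.49x4 with:
  31x1 + 153x2 + 202x3 + 177x4 ≥ 137   (calories)
  15x1 + 1x3 ≥ 24   (vitamin C)
  x1, x2, x3, x4 ≥ 0.
The cheapest feasible vertex uses only spinach, oatmeal; yogurt, eggs are not used. There the calories and vitamin C constraints are tight.
That vertex is x1 = 1.6, x2 = 0.5712.
Hence cost = 0.69·1.6 + 0.2·0.5712 = €1.2182.

€1.22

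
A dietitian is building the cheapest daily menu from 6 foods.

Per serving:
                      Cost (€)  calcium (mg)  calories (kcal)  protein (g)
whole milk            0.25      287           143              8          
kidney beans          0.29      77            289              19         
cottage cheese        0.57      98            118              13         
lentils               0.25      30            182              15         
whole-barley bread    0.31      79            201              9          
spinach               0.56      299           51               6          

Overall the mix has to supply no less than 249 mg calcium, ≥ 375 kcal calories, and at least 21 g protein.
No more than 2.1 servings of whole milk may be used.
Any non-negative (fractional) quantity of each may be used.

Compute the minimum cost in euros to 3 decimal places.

€0.440

Let x1 = servings of whole milk, x2 = servings of kidney beans, x3 = servings of cottage cheese, x4 = servings of lentils, x5 = servings of whole-barley bread, x6 = servings of spinach.
Minimise 0.25x1 + 0.29x2 + 0.57x3 + 0.25x4 + 0.31x5 + 0.56x6 s.t.:
  287x1 + 77x2 + 98x3 + 30x4 + 79x5 + 299x6 ≥ 249   (calcium)
  143x1 + 289x2 + 118x3 + 182x4 + 201x5 + 51x6 ≥ 375   (calories)
  8x1 + 19x2 + 13x3 + 15x4 + 9x5 + 6x6 ≥ 21   (protein)
  x1 ≤ 2.1
  x1, x2, x3, x4, x5, x6 ≥ 0.
At the optimum only whole milk, kidney beans are positive (cottage cheese, lentils, whole-barley bread, spinach = 0). The calcium and calories requirements are met with equality.
That vertex is x1 = 0.599, x2 = 1.001.
Cost = 0.25·0.599 + 0.29·1.001 = 0.44004.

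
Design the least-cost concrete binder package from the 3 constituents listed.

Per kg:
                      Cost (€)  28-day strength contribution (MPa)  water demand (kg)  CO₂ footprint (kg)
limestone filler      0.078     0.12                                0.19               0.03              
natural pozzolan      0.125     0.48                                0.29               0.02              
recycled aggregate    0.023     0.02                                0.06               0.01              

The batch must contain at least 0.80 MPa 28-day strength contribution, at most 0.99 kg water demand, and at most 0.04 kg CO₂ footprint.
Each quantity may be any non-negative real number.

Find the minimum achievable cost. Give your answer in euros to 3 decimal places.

This is a linear program. Let x1 = kg of limestone filler, x2 = kg of natural pozzolan, x3 = kg of recycled aggregate.
Minimize 0.078x1 + 0.125x2 + 0.023x3 s.t.:
  0.12x1 + 0.48x2 + 0.02x3 ≥ 0.8   (28-day strength contribution)
  0.19x1 + 0.29x2 + 0.06x3 ≤ 0.99   (water demand)
  0.03x1 + 0.02x2 + 0.01x3 ≤ 0.04   (CO₂ footprint)
  x1, x2, x3 ≥ 0.
The cheapest feasible vertex uses only natural pozzolan; limestone filler, recycled aggregate are not used. The 28-day strength contribution requirement is met with equality.
Optimal quantities: natural pozzolan = 1.667 kg.
Objective = 0.125·1.667 = 0.20838.

€0.208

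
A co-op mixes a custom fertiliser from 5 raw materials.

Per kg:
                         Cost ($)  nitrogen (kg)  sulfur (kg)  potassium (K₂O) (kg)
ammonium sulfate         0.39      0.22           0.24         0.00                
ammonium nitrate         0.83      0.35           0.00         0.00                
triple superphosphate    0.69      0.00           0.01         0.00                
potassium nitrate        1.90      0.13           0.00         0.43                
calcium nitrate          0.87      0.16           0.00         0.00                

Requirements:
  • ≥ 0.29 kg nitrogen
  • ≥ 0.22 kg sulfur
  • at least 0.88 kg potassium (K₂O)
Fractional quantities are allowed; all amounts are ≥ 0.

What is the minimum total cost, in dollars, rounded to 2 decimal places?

$4.25

Let x1 = kg of ammonium sulfate, x2 = kg of ammonium nitrate, x3 = kg of triple superphosphate, x4 = kg of potassium nitrate, x5 = kg of calcium nitrate.
min 0.39x1 + 0.83x2 + 0.69x3 + 1.9x4 + 0.87x5 with:
  0.22x1 + 0.35x2 + 0.13x4 + 0.16x5 ≥ 0.29   (nitrogen)
  0.24x1 + 0.01x3 ≥ 0.22   (sulfur)
  0.43x4 ≥ 0.88   (potassium (K₂O))
  x1, x2, x3, x4, x5 ≥ 0.
The optimal basis is {ammonium sulfate, potassium nitrate}; ammonium nitrate, triple superphosphate, calcium nitrate drop out. There the sulfur and potassium (K₂O) constraints are tight.
Optimal quantities: ammonium sulfate = 0.9167 kg, potassium nitrate = 2.047 kg.
Hence cost = 0.39·0.9167 + 1.9·2.047 = $4.2468.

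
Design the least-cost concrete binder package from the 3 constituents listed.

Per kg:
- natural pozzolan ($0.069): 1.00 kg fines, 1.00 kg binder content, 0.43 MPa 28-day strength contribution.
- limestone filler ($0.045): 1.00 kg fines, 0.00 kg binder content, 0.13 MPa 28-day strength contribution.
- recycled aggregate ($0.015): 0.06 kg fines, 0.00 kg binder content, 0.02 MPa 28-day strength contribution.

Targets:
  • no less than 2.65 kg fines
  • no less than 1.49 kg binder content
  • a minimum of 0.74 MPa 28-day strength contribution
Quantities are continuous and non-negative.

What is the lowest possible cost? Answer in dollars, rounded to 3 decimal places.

$0.155

Treat it as an LP. Let x1 = kg of natural pozzolan, x2 = kg of limestone filler, x3 = kg of recycled aggregate.
Minimize 0.069x1 + 0.045x2 + 0.015x3 subject to:
  1x1 + 1x2 + 0.06x3 ≥ 2.65   (fines)
  1x1 ≥ 1.49   (binder content)
  0.43x1 + 0.13x2 + 0.02x3 ≥ 0.74   (28-day strength contribution)
  x1, x2, x3 ≥ 0.
The minimum-cost mix takes nothing from recycled aggregate — only natural pozzolan, limestone filler. Binding constraints: fines and binder content.
So natural pozzolan = 1.49 kg, limestone filler = 1.16 kg.
Hence cost = 0.069·1.49 + 0.045·1.16 = $0.15501.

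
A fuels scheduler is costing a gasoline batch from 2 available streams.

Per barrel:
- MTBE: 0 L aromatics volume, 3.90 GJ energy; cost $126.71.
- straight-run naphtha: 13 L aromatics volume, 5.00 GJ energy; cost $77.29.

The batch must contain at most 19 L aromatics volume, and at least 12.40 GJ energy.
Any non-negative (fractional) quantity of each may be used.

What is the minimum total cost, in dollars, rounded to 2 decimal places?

$278.41

Set it up as a linear program. Let x1 = barrels of MTBE, x2 = barrels of straight-run naphtha.
Minimize 126.71x1 + 77.29x2 with:
  13x2 ≤ 19   (aromatics volume)
  3.9x1 + 5x2 ≥ 12.4   (energy)
  x1, x2 ≥ 0.
Both inputs are positive at the optimum. The aromatics volume and energy requirements are met with equality.
That vertex is x1 = 1.30572, x2 = 1.46154.
Objective = 126.71·1.30572 + 77.29·1.46154 = 278.4102.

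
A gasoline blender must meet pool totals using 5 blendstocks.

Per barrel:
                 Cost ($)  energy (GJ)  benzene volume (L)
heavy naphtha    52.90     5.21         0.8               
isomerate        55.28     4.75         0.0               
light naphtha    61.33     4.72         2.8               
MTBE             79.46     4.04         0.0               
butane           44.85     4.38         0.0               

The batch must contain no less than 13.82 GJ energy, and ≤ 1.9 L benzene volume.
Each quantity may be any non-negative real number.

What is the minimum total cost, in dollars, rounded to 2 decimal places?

$140.45

Set it up as a linear program. Let x1 = barrels of heavy naphtha, x2 = barrels of isomerate, x3 = barrels of light naphtha, x4 = barrels of MTBE, x5 = barrels of butane.
min 52.9x1 + 55.28x2 + 61.33x3 + 79.46x4 + 44.85x5 with:
  5.21x1 + 4.75x2 + 4.72x3 + 4.04x4 + 4.38x5 ≥ 13.82   (energy)
  0.8x1 + 2.8x3 ≤ 1.9   (benzene volume)
  x1, x2, x3, x4, x5 ≥ 0.
The minimum-cost mix takes nothing from isomerate, light naphtha, MTBE — only heavy naphtha, butane. The energy and benzene volume requirements are met with equality.
Optimal quantities: heavy naphtha = 2.375 barrels, butane = 0.3302 barrels.
Cost = 52.9·2.375 + 44.85·0.3302 = 140.4470.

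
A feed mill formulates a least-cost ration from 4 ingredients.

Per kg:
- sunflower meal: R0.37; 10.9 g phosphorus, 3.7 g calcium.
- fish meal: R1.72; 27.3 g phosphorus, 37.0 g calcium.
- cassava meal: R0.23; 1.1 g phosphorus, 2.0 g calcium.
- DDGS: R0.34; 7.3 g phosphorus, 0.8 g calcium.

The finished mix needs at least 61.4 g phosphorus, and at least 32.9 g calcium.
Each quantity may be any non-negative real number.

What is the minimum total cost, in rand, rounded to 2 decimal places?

Let x1 = kg of sunflower meal, x2 = kg of fish meal, x3 = kg of cassava meal, x4 = kg of DDGS.
Minimise 0.37x1 + 1.72x2 + 0.23x3 + 0.34x4 subject to:
  10.9x1 + 27.3x2 + 1.1x3 + 7.3x4 ≥ 61.4   (phosphorus)
  3.7x1 + 37x2 + 2x3 + 0.8x4 ≥ 32.9   (calcium)
  x1, x2, x3, x4 ≥ 0.
At the optimum only sunflower meal, fish meal are positive (cassava meal, DDGS = 0). The phosphorus and calcium requirements are met with equality.
That vertex is x1 = 4.544, x2 = 0.4348.
Cost = 0.37·4.544 + 1.72·0.4348 = 2.4291.

R2.43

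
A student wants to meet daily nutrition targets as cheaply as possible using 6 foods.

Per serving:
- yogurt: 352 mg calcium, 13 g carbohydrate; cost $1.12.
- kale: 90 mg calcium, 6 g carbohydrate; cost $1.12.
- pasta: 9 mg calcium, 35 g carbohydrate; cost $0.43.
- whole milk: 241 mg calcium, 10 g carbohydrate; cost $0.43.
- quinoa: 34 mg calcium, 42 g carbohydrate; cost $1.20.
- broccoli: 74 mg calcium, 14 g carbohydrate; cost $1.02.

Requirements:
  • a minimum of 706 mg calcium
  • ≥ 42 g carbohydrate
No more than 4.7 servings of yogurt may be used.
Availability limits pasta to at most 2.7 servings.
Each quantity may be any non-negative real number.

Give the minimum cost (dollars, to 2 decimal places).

Let x1 = servings of yogurt, x2 = servings of kale, x3 = servings of pasta, x4 = servings of whole milk, x5 = servings of quinoa, x6 = servings of broccoli.
min 1.12x1 + 1.12x2 + 0.43x3 + 0.43x4 + 1.2x5 + 1.02x6 s.t.:
  352x1 + 90x2 + 9x3 + 241x4 + 34x5 + 74x6 ≥ 706   (calcium)
  13x1 + 6x2 + 35x3 + 10x4 + 42x5 + 14x6 ≥ 42   (carbohydrate)
  x1 ≤ 4.7
  x3 ≤ 2.7
  x1, x2, x3, x4, x5, x6 ≥ 0.
The cheapest feasible vertex uses only pasta, whole milk; yogurt, kale, quinoa, broccoli are not used. The calcium and carbohydrate requirements are met with equality.
So pasta = 0.3669 servings, whole milk = 2.916 servings.
Cost = 0.43·0.3669 + 0.43·2.916 = 1.4116.

$1.41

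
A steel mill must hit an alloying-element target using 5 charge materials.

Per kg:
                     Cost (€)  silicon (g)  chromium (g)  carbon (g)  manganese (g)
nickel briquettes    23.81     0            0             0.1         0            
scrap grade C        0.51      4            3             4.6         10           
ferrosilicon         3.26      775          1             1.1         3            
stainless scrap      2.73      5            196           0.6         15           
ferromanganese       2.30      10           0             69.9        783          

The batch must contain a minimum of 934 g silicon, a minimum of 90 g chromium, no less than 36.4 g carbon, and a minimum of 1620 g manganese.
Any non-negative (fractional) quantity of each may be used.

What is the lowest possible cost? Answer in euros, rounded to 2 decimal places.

Let x1 = kg of nickel briquettes, x2 = kg of scrap grade C, x3 = kg of ferrosilicon, x4 = kg of stainless scrap, x5 = kg of ferromanganese.
Minimise 23.81x1 + 0.51x2 + 3.26x3 + 2.73x4 + 2.3x5 with:
  4x2 + 775x3 + 5x4 + 10x5 ≥ 934   (silicon)
  3x2 + 1x3 + 196x4 ≥ 90   (chromium)
  0.1x1 + 4.6x2 + 1.1x3 + 0.6x4 + 69.9x5 ≥ 36.4   (carbon)
  10x2 + 3x3 + 15x4 + 783x5 ≥ 1620   (manganese)
  x1, x2, x3, x4, x5 ≥ 0.
The optimal basis is {ferrosilicon, stainless scrap, ferromanganese}; nickel briquettes, scrap grade C drop out. There the silicon, chromium, manganese constraints are tight.
So ferrosilicon = 1.176 kg, stainless scrap = 0.4532 kg, ferromanganese = 2.056 kg.
Total cost: 3.26·1.176 + 2.73·0.4532 + 2.3·2.056 = 9.7998.

€9.80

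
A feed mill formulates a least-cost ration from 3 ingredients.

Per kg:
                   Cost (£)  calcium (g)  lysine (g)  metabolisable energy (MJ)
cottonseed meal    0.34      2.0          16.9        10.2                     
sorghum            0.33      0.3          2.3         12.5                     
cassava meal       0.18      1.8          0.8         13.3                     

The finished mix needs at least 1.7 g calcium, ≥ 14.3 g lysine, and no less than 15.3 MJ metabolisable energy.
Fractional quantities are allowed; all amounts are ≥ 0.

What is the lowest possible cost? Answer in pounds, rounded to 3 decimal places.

Set it up as a linear program. Let x1 = kg of cottonseed meal, x2 = kg of sorghum, x3 = kg of cassava meal.
Minimize 0.34x1 + 0.33x2 + 0.18x3 s.t.:
  2x1 + 0.3x2 + 1.8x3 ≥ 1.7   (calcium)
  16.9x1 + 2.3x2 + 0.8x3 ≥ 14.3   (lysine)
  10.2x1 + 12.5x2 + 13.3x3 ≥ 15.3   (metabolisable energy)
  x1, x2, x3 ≥ 0.
The minimum-cost mix takes nothing from sorghum — only cottonseed meal, cassava meal. Binding constraints: lysine and metabolisable energy.
So cottonseed meal = 0.8215 kg, cassava meal = 0.5203 kg.
Hence cost = 0.34·0.8215 + 0.18·0.5203 = £0.37296.

£0.373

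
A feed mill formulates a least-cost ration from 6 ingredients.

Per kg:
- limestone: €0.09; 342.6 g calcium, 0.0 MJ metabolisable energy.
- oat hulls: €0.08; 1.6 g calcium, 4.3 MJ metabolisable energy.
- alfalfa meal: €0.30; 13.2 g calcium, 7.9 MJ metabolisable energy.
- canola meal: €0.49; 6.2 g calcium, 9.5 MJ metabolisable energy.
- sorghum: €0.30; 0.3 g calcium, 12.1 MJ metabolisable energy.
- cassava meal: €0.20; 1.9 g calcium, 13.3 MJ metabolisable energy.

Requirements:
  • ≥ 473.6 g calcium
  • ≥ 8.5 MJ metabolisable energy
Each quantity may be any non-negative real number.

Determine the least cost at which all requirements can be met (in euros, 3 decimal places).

€0.252

Set it up as a linear program. Let x1 = kg of limestone, x2 = kg of oat hulls, x3 = kg of alfalfa meal, x4 = kg of canola meal, x5 = kg of sorghum, x6 = kg of cassava meal.
min 0.09x1 + 0.08x2 + 0.3x3 + 0.49x4 + 0.3x5 + 0.2x6 with:
  342.6x1 + 1.6x2 + 13.2x3 + 6.2x4 + 0.3x5 + 1.9x6 ≥ 473.6   (calcium)
  4.3x2 + 7.9x3 + 9.5x4 + 12.1x5 + 13.3x6 ≥ 8.5   (metabolisable energy)
  x1, x2, x3, x4, x5, x6 ≥ 0.
The minimum-cost mix takes nothing from oat hulls, alfalfa meal, canola meal, sorghum — only limestone, cassava meal. There the calcium and metabolisable energy constraints are tight.
Optimal quantities: limestone = 1.379 kg, cassava meal = 0.6391 kg.
Objective = 0.09·1.379 + 0.2·0.6391 = 0.25193.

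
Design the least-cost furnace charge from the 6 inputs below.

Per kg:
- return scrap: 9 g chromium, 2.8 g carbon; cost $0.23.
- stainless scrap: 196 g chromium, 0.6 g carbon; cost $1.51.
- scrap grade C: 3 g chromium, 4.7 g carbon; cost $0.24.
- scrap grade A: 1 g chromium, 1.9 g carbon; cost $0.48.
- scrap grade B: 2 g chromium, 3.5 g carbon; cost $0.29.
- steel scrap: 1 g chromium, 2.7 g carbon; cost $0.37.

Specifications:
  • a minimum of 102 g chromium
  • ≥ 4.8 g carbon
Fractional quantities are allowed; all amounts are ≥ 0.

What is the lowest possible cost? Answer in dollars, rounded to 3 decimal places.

$0.993

Let x1 = kg of return scrap, x2 = kg of stainless scrap, x3 = kg of scrap grade C, x4 = kg of scrap grade A, x5 = kg of scrap grade B, x6 = kg of steel scrap.
Minimize 0.23x1 + 1.51x2 + 0.24x3 + 0.48x4 + 0.29x5 + 0.37x6 subject to:
  9x1 + 196x2 + 3x3 + 1x4 + 2x5 + 1x6 ≥ 102   (chromium)
  2.8x1 + 0.6x2 + 4.7x3 + 1.9x4 + 3.5x5 + 2.7x6 ≥ 4.8   (carbon)
  x1, x2, x3, x4, x5, x6 ≥ 0.
At the optimum only stainless scrap, scrap grade C are positive (return scrap, scrap grade A, scrap grade B, steel scrap = 0). Binding constraints: chromium and carbon.
That vertex is x2 = 0.5058, x3 = 0.9567.
Objective = 1.51·0.5058 + 0.24·0.9567 = 0.99337.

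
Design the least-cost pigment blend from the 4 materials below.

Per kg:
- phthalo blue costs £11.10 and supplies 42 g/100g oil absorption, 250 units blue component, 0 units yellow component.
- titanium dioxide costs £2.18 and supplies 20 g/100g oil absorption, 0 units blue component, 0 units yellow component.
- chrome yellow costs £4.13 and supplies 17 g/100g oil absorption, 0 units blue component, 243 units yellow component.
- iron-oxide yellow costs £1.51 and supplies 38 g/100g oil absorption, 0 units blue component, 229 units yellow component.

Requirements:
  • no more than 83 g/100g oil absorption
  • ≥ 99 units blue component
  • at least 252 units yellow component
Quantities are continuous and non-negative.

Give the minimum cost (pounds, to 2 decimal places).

Treat it as an LP. Let x1 = kg of phthalo blue, x2 = kg of titanium dioxide, x3 = kg of chrome yellow, x4 = kg of iron-oxide yellow.
Minimize 11.1x1 + 2.18x2 + 4.13x3 + 1.51x4 s.t.:
  42x1 + 20x2 + 17x3 + 38x4 ≤ 83   (oil absorption)
  250x1 ≥ 99   (blue component)
  243x3 + 229x4 ≥ 252   (yellow component)
  x1, x2, x3, x4 ≥ 0.
The cheapest feasible vertex uses only phthalo blue, iron-oxide yellow; titanium dioxide, chrome yellow are not used. There the blue component and yellow component constraints are tight.
Optimal quantities: phthalo blue = 0.396 kg, iron-oxide yellow = 1.1 kg.
Hence cost = 11.1·0.396 + 1.51·1.1 = £6.0566.

£6.06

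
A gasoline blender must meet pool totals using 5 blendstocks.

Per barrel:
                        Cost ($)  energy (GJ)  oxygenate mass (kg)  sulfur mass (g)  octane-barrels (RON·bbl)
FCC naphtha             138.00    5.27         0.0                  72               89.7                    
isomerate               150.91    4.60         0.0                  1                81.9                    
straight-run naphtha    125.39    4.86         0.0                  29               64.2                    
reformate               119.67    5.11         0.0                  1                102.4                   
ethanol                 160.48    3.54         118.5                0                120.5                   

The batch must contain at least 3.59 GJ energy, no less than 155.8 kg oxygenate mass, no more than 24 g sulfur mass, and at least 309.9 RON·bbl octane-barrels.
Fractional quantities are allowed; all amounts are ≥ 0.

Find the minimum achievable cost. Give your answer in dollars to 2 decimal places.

$388.01

This is a linear program. Let x1 = barrels of FCC naphtha, x2 = barrels of isomerate, x3 = barrels of straight-run naphtha, x4 = barrels of reformate, x5 = barrels of ethanol.
Minimise 138x1 + 150.91x2 + 125.39x3 + 119.67x4 + 160.48x5 s.t.:
  5.27x1 + 4.6x2 + 4.86x3 + 5.11x4 + 3.54x5 ≥ 3.59   (energy)
  118.5x5 ≥ 155.8   (oxygenate mass)
  72x1 + 1x2 + 29x3 + 1x4 ≤ 24   (sulfur mass)
  89.7x1 + 81.9x2 + 64.2x3 + 102.4x4 + 120.5x5 ≥ 309.9   (octane-barrels)
  x1, x2, x3, x4, x5 ≥ 0.
At the optimum only reformate, ethanol are positive (FCC naphtha, isomerate, straight-run naphtha = 0). The oxygenate mass and octane-barrels requirements are met with equality.
Optimal quantities: reformate = 1.4792 barrels, ethanol = 1.3148 barrels.
Hence cost = 119.67·1.4792 + 160.48·1.3148 = $388.01497.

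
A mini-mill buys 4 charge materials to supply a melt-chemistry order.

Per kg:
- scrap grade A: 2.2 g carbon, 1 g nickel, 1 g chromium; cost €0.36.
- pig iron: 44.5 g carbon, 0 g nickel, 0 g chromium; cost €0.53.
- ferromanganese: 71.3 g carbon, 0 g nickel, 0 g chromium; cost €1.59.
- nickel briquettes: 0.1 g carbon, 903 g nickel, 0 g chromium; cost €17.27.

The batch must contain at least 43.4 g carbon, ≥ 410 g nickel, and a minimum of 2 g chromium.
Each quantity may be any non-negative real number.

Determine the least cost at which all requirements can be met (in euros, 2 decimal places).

€8.99

Let x1 = kg of scrap grade A, x2 = kg of pig iron, x3 = kg of ferromanganese, x4 = kg of nickel briquettes.
min 0.36x1 + 0.53x2 + 1.59x3 + 17.27x4 s.t.:
  2.2x1 + 44.5x2 + 71.3x3 + 0.1x4 ≥ 43.4   (carbon)
  1x1 + 903x4 ≥ 410   (nickel)
  1x1 ≥ 2   (chromium)
  x1, x2, x3, x4 ≥ 0.
The optimal basis is {scrap grade A, pig iron, nickel briquettes}; ferromanganese drops out. There the carbon, nickel, chromium constraints are tight.
So scrap grade A = 2 kg, pig iron = 0.8754 kg, nickel briquettes = 0.4518 kg.
Hence cost = 0.36·2 + 0.53·0.8754 + 17.27·0.4518 = €8.9865.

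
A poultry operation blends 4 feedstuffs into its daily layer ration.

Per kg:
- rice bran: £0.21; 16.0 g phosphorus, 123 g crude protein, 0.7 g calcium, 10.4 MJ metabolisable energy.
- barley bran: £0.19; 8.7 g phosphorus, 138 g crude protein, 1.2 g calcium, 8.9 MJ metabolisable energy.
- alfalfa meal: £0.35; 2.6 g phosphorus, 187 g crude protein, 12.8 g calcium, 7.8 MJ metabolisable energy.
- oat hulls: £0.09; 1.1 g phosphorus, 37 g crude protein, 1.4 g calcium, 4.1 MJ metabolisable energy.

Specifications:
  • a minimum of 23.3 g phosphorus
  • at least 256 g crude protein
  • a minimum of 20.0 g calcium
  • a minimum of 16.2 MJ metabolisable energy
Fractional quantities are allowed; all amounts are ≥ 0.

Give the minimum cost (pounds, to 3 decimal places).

Set it up as a linear program. Let x1 = kg of rice bran, x2 = kg of barley bran, x3 = kg of alfalfa meal, x4 = kg of oat hulls.
min 0.21x1 + 0.19x2 + 0.35x3 + 0.09x4 s.t.:
  16x1 + 8.7x2 + 2.6x3 + 1.1x4 ≥ 23.3   (phosphorus)
  123x1 + 138x2 + 187x3 + 37x4 ≥ 256   (crude protein)
  0.7x1 + 1.2x2 + 12.8x3 + 1.4x4 ≥ 20   (calcium)
  10.4x1 + 8.9x2 + 7.8x3 + 4.1x4 ≥ 16.2   (metabolisable energy)
  x1, x2, x3, x4 ≥ 0.
The cheapest feasible vertex uses only rice bran, alfalfa meal; barley bran, oat hulls are not used. The phosphorus and calcium requirements are met with equality.
That vertex is x1 = 1.213, x3 = 1.496.
Total cost: 0.21·1.213 + 0.35·1.496 = 0.77833.

£0.778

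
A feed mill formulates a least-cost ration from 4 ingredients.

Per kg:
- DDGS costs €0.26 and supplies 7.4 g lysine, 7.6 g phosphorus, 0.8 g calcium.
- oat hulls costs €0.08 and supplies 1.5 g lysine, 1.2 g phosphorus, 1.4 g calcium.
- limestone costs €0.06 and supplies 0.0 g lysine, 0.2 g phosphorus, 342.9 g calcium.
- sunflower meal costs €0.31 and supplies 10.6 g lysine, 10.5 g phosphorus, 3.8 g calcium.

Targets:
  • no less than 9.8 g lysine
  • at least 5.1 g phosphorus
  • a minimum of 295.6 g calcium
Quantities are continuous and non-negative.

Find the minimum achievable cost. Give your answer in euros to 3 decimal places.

€0.338

Let x1 = kg of DDGS, x2 = kg of oat hulls, x3 = kg of limestone, x4 = kg of sunflower meal.
min 0.26x1 + 0.08x2 + 0.06x3 + 0.31x4 s.t.:
  7.4x1 + 1.5x2 + 10.6x4 ≥ 9.8   (lysine)
  7.6x1 + 1.2x2 + 0.2x3 + 10.5x4 ≥ 5.1   (phosphorus)
  0.8x1 + 1.4x2 + 342.9x3 + 3.8x4 ≥ 295.6   (calcium)
  x1, x2, x3, x4 ≥ 0.
The cheapest feasible vertex uses only limestone, sunflower meal; DDGS, oat hulls are not used. The lysine and calcium requirements are met with equality.
Solving gives x3 = 0.8518, x4 = 0.9245.
Total cost: 0.06·0.8518 + 0.31·0.9245 = 0.33770.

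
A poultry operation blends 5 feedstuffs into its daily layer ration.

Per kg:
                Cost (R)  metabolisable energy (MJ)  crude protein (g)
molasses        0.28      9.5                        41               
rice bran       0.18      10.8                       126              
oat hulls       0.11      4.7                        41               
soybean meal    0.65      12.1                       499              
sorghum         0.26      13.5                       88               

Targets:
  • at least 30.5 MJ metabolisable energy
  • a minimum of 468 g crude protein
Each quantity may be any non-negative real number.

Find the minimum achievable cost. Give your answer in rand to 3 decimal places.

Let x1 = kg of molasses, x2 = kg of rice bran, x3 = kg of oat hulls, x4 = kg of soybean meal, x5 = kg of sorghum.
min 0.28x1 + 0.18x2 + 0.11x3 + 0.65x4 + 0.26x5 with:
  9.5x1 + 10.8x2 + 4.7x3 + 12.1x4 + 13.5x5 ≥ 30.5   (metabolisable energy)
  41x1 + 126x2 + 41x3 + 499x4 + 88x5 ≥ 468   (crude protein)
  x1, x2, x3, x4, x5 ≥ 0.
The cheapest feasible vertex uses only rice bran, soybean meal; molasses, oat hulls, sorghum are not used. There the metabolisable energy and crude protein constraints are tight.
That vertex is x2 = 2.473, x4 = 0.3135.
Objective = 0.18·2.473 + 0.65·0.3135 = 0.64892.

R0.649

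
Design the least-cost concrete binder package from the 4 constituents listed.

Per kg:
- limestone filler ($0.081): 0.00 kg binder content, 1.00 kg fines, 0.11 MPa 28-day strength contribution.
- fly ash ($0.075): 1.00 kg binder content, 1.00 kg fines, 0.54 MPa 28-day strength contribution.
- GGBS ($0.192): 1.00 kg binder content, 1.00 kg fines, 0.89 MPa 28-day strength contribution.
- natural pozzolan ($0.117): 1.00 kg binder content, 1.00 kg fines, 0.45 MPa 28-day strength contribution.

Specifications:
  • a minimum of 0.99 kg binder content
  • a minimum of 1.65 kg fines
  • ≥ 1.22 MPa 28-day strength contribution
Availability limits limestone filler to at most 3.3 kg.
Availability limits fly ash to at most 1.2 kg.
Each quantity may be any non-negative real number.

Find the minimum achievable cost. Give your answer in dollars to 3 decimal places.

Treat it as an LP. Let x1 = kg of limestone filler, x2 = kg of fly ash, x3 = kg of GGBS, x4 = kg of natural pozzolan.
min 0.081x1 + 0.075x2 + 0.192x3 + 0.117x4 s.t.:
  1x2 + 1x3 + 1x4 ≥ 0.99   (binder content)
  1x1 + 1x2 + 1x3 + 1x4 ≥ 1.65   (fines)
  0.11x1 + 0.54x2 + 0.89x3 + 0.45x4 ≥ 1.22   (28-day strength contribution)
  x1 ≤ 3.3
  x2 ≤ 1.2
  x1, x2, x3, x4 ≥ 0.
The optimal basis is {fly ash, GGBS}; limestone filler, natural pozzolan drop out. There the 28-day strength contribution and the fly ash cap constraints are tight.
Optimal quantities: fly ash = 1.2 kg, GGBS = 0.6427 kg.
Cost = 0.075·1.2 + 0.192·0.6427 = 0.21340.

$0.213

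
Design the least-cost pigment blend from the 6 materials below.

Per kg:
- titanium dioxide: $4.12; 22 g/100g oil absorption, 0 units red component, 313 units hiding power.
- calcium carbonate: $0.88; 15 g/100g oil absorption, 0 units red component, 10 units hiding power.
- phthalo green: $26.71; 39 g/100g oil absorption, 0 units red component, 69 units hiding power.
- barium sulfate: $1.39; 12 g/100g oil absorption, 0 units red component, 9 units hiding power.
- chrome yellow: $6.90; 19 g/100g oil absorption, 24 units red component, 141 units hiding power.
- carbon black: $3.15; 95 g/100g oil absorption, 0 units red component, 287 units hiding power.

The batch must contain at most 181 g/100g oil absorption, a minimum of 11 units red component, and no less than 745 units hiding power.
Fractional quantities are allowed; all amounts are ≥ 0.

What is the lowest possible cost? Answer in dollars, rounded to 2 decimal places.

Let x1 = kg of titanium dioxide, x2 = kg of calcium carbonate, x3 = kg of phthalo green, x4 = kg of barium sulfate, x5 = kg of chrome yellow, x6 = kg of carbon black.
Minimise 4.12x1 + 0.88x2 + 26.71x3 + 1.39x4 + 6.9x5 + 3.15x6 subject to:
  22x1 + 15x2 + 39x3 + 12x4 + 19x5 + 95x6 ≤ 181   (oil absorption)
  24x5 ≥ 11   (red component)
  313x1 + 10x2 + 69x3 + 9x4 + 141x5 + 287x6 ≥ 745   (hiding power)
  x1, x2, x3, x4, x5, x6 ≥ 0.
At the optimum only titanium dioxide, chrome yellow, carbon black are positive (calcium carbonate, phthalo green, barium sulfate = 0). Binding constraints: oil absorption, red component, hiding power.
So titanium dioxide = 0.6485 kg, chrome yellow = 0.4583 kg, carbon black = 1.663 kg.
Total cost: 4.12·0.6485 + 6.9·0.4583 + 3.15·1.663 = 11.0725.

$11.07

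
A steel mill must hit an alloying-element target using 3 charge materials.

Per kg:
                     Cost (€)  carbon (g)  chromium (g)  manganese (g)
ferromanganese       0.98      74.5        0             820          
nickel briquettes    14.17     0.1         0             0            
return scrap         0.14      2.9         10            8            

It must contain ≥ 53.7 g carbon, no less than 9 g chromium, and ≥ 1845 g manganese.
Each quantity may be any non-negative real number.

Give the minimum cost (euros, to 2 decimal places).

Set it up as a linear program. Let x1 = kg of ferromanganese, x2 = kg of nickel briquettes, x3 = kg of return scrap.
min 0.98x1 + 14.17x2 + 0.14x3 with:
  74.5x1 + 0.1x2 + 2.9x3 ≥ 53.7   (carbon)
  10x3 ≥ 9   (chromium)
  820x1 + 8x3 ≥ 1845   (manganese)
  x1, x2, x3 ≥ 0.
The optimal basis is {ferromanganese, return scrap}; nickel briquettes drops out. The chromium and manganese requirements are met with equality.
Optimal quantities: ferromanganese = 2.241 kg, return scrap = 0.9 kg.
Hence cost = 0.98·2.241 + 0.14·0.9 = €2.3222.

€2.32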